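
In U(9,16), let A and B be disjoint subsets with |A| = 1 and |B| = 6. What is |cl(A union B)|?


|A union B| = 1 + 6 = 7 (disjoint).
In U(9,16), cl(S) = S if |S| < 9, else cl(S) = E.
Since 7 < 9, cl(A union B) = A union B.
|cl(A union B)| = 7.

7


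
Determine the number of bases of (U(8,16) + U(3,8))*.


(M1+M2)* = M1* + M2*.
M1* = U(8,16), bases: C(16,8) = 12870.
M2* = U(5,8), bases: C(8,5) = 56.
|B(M*)| = 12870 * 56 = 720720.

720720


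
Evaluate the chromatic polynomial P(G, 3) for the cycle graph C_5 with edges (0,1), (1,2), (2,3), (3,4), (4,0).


P(C_5, k) = (k-1)^5 + (-1)^5*(k-1).
P(3) = (2)^5 - 2
= 32 - 2 = 30.

30


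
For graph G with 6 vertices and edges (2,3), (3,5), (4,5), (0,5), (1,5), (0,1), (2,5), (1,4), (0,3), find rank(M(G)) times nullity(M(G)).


r(M) = |V| - c = 6 - 1 = 5.
nullity = |E| - r(M) = 9 - 5 = 4.
Product = 5 * 4 = 20.

20


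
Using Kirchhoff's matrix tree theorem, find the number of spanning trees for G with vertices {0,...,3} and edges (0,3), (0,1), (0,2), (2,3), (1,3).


By Kirchhoff's matrix tree theorem, the number of spanning trees equals
the determinant of any cofactor of the Laplacian matrix L.
G has 4 vertices and 5 edges.
Computing the (3 x 3) cofactor determinant gives 8.

8


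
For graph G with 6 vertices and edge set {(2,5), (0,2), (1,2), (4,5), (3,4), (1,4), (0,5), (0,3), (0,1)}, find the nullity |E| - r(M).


Cycle rank (nullity) = |E| - r(M) = |E| - (|V| - c).
|E| = 9, |V| = 6, c = 1.
Nullity = 9 - (6 - 1) = 9 - 5 = 4.

4


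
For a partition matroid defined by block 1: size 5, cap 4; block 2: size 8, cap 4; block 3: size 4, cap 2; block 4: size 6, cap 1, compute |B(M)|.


A basis picks exactly ci elements from block i.
Number of bases = product of C(|Si|, ci).
= C(5,4) * C(8,4) * C(4,2) * C(6,1)
= 5 * 70 * 6 * 6
= 12600.

12600


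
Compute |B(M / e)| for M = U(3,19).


Contracting e from U(3,19) gives U(2,18).
Bases of U(2,18) = C(18,2) = (18 * 17) / (1 * 2) = 153.

153


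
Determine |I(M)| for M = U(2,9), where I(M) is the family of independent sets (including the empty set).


Independent sets of U(2,9) are all subsets of size <= 2.
Count = (9 choose 0) + (9 choose 1) + (9 choose 2)
     = 1 + 9 + 36
     = 46.

46


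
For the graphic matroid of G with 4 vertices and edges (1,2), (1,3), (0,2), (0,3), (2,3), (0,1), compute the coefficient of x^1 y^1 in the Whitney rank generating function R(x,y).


R(x,y) = sum over A in 2^E of x^(r(E)-r(A)) * y^(|A|-r(A)).
G has 4 vertices, 6 edges. r(E) = 3.
Enumerate all 2^6 = 64 subsets.
Count subsets with r(E)-r(A)=1 and |A|-r(A)=1: 4.

4


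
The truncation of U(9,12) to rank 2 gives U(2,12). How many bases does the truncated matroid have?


Truncating U(9,12) to rank 2 gives U(2,12).
Bases of U(2,12) are all 2-element subsets of 12 elements.
Number of bases = (12 choose 2) = 66.

66


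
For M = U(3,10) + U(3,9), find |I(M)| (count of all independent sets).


For a direct sum, |I(M1+M2)| = |I(M1)| * |I(M2)|.
|I(U(3,10))| = sum C(10,k) for k=0..3 = 176.
|I(U(3,9))| = sum C(9,k) for k=0..3 = 130.
Total = 176 * 130 = 22880.

22880


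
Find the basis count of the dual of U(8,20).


The dual of U(r,n) is U(n-r, n) = U(12,20).
Bases of U(12,20) are all (12)-element subsets.
|B(M*)| = C(20,12) = 125970.

125970


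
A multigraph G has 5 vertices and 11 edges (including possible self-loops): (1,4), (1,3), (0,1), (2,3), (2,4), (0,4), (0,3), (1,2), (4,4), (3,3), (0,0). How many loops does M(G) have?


In a graphic matroid, a loop is a self-loop edge (u,u) with rank 0.
Examining all 11 edges for self-loops...
Self-loops found: (4,4), (3,3), (0,0)
Number of loops = 3.

3


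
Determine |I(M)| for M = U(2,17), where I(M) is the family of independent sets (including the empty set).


Independent sets of U(2,17) are all subsets of size <= 2.
Count = (17 choose 0) + (17 choose 1) + (17 choose 2)
     = 1 + 17 + 136
     = 154.

154


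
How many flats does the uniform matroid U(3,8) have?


Flats of U(3,8): every subset of size < 3 is a flat, plus E itself.
Count = C(8,0) + C(8,1) + C(8,2) + 1
     = 1 + 8 + 28 + 1
     = 38.

38


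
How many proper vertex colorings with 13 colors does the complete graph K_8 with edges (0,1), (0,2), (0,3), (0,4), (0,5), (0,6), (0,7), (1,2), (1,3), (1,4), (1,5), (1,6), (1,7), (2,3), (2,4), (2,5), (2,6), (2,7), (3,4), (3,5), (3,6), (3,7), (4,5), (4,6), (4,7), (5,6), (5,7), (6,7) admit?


P(K_8, k) = k(k-1)(k-2)...(k-7).
P(13) = (13) * (12) * (11) * (10) * (9) * (8) * (7) * (6) = 51891840.

51891840


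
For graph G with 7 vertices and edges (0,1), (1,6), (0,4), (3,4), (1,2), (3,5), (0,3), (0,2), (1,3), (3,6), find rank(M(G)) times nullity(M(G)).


r(M) = |V| - c = 7 - 1 = 6.
nullity = |E| - r(M) = 10 - 6 = 4.
Product = 6 * 4 = 24.

24


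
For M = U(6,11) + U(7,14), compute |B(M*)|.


(M1+M2)* = M1* + M2*.
M1* = U(5,11), bases: C(11,5) = 462.
M2* = U(7,14), bases: C(14,7) = 3432.
|B(M*)| = 462 * 3432 = 1585584.

1585584


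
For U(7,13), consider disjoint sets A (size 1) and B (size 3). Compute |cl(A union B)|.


|A union B| = 1 + 3 = 4 (disjoint).
In U(7,13), cl(S) = S if |S| < 7, else cl(S) = E.
Since 4 < 7, cl(A union B) = A union B.
|cl(A union B)| = 4.

4


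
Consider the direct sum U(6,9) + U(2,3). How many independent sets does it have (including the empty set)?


For a direct sum, |I(M1+M2)| = |I(M1)| * |I(M2)|.
|I(U(6,9))| = sum C(9,k) for k=0..6 = 466.
|I(U(2,3))| = sum C(3,k) for k=0..2 = 7.
Total = 466 * 7 = 3262.

3262


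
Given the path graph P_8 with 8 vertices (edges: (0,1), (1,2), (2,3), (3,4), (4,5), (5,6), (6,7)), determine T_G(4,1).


A path on 8 vertices is a tree with 7 edges.
T(x,y) = x^(7) for any tree.
T(4,1) = 4^7 = 16384.

16384


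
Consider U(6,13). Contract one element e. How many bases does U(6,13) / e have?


Contracting e from U(6,13) gives U(5,12).
Bases of U(5,12) = C(12,5) = 12! / (5! * 7!) = 792.

792


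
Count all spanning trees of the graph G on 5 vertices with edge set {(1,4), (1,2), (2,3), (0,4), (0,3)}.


By Kirchhoff's matrix tree theorem, the number of spanning trees equals
the determinant of any cofactor of the Laplacian matrix L.
G has 5 vertices and 5 edges.
Computing the (4 x 4) cofactor determinant gives 5.

5


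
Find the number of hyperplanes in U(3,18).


Hyperplanes of U(3,18) are flats of rank 2.
In a uniform matroid, these are exactly the (2)-element subsets.
Count = C(18,2) = 18! / (2! * 16!) = 153.

153


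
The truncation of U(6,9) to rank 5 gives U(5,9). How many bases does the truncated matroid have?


Truncating U(6,9) to rank 5 gives U(5,9).
Bases of U(5,9) are all 5-element subsets of 9 elements.
Number of bases = C(9,5) = 126.

126


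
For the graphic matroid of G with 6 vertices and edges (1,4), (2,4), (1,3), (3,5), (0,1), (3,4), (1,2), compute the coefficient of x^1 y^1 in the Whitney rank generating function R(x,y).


R(x,y) = sum over A in 2^E of x^(r(E)-r(A)) * y^(|A|-r(A)).
G has 6 vertices, 7 edges. r(E) = 5.
Enumerate all 2^7 = 128 subsets.
Count subsets with r(E)-r(A)=1 and |A|-r(A)=1: 12.

12


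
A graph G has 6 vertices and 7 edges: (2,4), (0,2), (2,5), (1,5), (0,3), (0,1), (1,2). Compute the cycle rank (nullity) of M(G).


Cycle rank (nullity) = |E| - r(M) = |E| - (|V| - c).
|E| = 7, |V| = 6, c = 1.
Nullity = 7 - (6 - 1) = 7 - 5 = 2.

2


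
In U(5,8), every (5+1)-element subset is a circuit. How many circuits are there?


In U(5,8), circuits are the (6)-element subsets.
Any set of 6 elements is dependent, and removing any one element gives
an independent set of size 5, so it is a minimal dependent set.
Number of circuits = (8 choose 6) = 28.

28


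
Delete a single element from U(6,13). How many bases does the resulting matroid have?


Deleting e from U(6,13) gives U(6,12) since n > r.
Bases of U(6,12) = (12 choose 6) = 924.

924


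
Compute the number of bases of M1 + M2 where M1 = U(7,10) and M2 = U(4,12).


Bases of a direct sum M1 + M2: |B| = |B(M1)| * |B(M2)|.
|B(U(7,10))| = C(10,7) = 120.
|B(U(4,12))| = C(12,4) = 495.
Total bases = 120 * 495 = 59400.

59400


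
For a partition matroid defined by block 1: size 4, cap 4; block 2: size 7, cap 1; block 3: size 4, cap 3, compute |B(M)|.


A basis picks exactly ci elements from block i.
Number of bases = product of C(|Si|, ci).
= C(4,4) * C(7,1) * C(4,3)
= 1 * 7 * 4
= 28.

28


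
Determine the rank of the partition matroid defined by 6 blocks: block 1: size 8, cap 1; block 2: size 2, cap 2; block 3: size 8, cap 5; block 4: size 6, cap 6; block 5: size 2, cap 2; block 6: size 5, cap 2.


Rank of a partition matroid = sum of min(|Si|, ci) for each block.
= min(8,1) + min(2,2) + min(8,5) + min(6,6) + min(2,2) + min(5,2)
= 1 + 2 + 5 + 6 + 2 + 2
= 18.

18


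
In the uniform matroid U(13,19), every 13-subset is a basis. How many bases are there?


Bases of U(13,19) are all 13-element subsets of the 19-element ground set.
Number of bases = C(19,13).
C(19,13) = 27132.

27132


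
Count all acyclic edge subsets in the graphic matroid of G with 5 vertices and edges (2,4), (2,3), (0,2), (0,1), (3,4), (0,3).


An independent set in a graphic matroid is an acyclic edge subset.
G has 5 vertices and 6 edges.
Enumerate all 2^6 = 64 subsets, checking for acyclicity.
Total independent sets = 48.

48


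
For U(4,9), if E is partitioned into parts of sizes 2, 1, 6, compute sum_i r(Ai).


r(Ai) = min(|Ai|, 4) for each part.
Sum = min(2,4) + min(1,4) + min(6,4)
    = 2 + 1 + 4
    = 7.

7


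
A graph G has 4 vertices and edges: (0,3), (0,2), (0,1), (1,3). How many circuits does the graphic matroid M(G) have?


A circuit in a graphic matroid = edge set of a simple cycle.
G has 4 vertices and 4 edges.
Enumerating all minimal edge subsets forming cycles...
Total circuits found: 1.

1


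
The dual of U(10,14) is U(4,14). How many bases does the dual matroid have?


The dual of U(r,n) is U(n-r, n) = U(4,14).
Bases of U(4,14) are all (4)-element subsets.
|B(M*)| = C(14,4) = 14! / (4! * 10!) = 1001.

1001


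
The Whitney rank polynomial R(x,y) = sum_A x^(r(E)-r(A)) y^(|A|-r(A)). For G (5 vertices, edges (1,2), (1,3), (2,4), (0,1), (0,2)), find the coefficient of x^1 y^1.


R(x,y) = sum over A in 2^E of x^(r(E)-r(A)) * y^(|A|-r(A)).
G has 5 vertices, 5 edges. r(E) = 4.
Enumerate all 2^5 = 32 subsets.
Count subsets with r(E)-r(A)=1 and |A|-r(A)=1: 2.

2


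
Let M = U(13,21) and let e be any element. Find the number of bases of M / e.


Contracting e from U(13,21) gives U(12,20).
Bases of U(12,20) = C(20,12) = 20! / (12! * 8!) = 125970.

125970


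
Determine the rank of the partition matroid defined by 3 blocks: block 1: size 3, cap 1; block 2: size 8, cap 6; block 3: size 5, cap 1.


Rank of a partition matroid = sum of min(|Si|, ci) for each block.
= min(3,1) + min(8,6) + min(5,1)
= 1 + 6 + 1
= 8.

8


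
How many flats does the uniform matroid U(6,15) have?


Flats of U(6,15): every subset of size < 6 is a flat, plus E itself.
Count = (15 choose 0) + (15 choose 1) + (15 choose 2) + (15 choose 3) + (15 choose 4) + (15 choose 5) + 1
     = 1 + 15 + 105 + 455 + 1365 + 3003 + 1
     = 4945.

4945


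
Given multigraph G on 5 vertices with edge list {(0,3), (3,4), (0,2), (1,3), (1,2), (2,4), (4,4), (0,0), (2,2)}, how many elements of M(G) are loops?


In a graphic matroid, a loop is a self-loop edge (u,u) with rank 0.
Examining all 9 edges for self-loops...
Self-loops found: (4,4), (0,0), (2,2)
Number of loops = 3.

3


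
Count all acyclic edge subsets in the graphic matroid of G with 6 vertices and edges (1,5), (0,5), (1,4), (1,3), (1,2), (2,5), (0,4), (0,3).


An independent set in a graphic matroid is an acyclic edge subset.
G has 6 vertices and 8 edges.
Enumerate all 2^8 = 256 subsets, checking for acyclicity.
Total independent sets = 186.

186


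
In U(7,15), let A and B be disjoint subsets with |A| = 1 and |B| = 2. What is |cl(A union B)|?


|A union B| = 1 + 2 = 3 (disjoint).
In U(7,15), cl(S) = S if |S| < 7, else cl(S) = E.
Since 3 < 7, cl(A union B) = A union B.
|cl(A union B)| = 3.

3


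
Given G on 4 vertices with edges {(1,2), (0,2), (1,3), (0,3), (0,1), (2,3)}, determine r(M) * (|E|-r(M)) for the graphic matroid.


r(M) = |V| - c = 4 - 1 = 3.
nullity = |E| - r(M) = 6 - 3 = 3.
Product = 3 * 3 = 9.

9


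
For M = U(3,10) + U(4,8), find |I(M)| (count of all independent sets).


For a direct sum, |I(M1+M2)| = |I(M1)| * |I(M2)|.
|I(U(3,10))| = sum C(10,k) for k=0..3 = 176.
|I(U(4,8))| = sum C(8,k) for k=0..4 = 163.
Total = 176 * 163 = 28688.

28688


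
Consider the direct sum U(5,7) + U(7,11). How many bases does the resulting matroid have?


Bases of a direct sum M1 + M2: |B| = |B(M1)| * |B(M2)|.
|B(U(5,7))| = C(7,5) = 21.
|B(U(7,11))| = C(11,7) = 330.
Total bases = 21 * 330 = 6930.

6930


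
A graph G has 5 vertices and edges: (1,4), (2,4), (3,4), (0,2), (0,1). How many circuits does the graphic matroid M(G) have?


A circuit in a graphic matroid = edge set of a simple cycle.
G has 5 vertices and 5 edges.
Enumerating all minimal edge subsets forming cycles...
Total circuits found: 1.

1


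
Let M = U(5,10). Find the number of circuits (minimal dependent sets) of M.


In U(5,10), circuits are the (6)-element subsets.
Any set of 6 elements is dependent, and removing any one element gives
an independent set of size 5, so it is a minimal dependent set.
Number of circuits = (10 choose 6) = 210.

210


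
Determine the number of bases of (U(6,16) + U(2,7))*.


(M1+M2)* = M1* + M2*.
M1* = U(10,16), bases: C(16,10) = 8008.
M2* = U(5,7), bases: C(7,5) = 21.
|B(M*)| = 8008 * 21 = 168168.

168168


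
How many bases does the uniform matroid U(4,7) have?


Bases of U(4,7) are all 4-element subsets of the 7-element ground set.
Number of bases = C(7,4).
C(7,4) = (7 * 6 * 5 * 4) / (1 * 2 * 3 * 4) = 35.

35


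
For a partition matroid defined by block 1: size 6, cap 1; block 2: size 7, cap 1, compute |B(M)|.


A basis picks exactly ci elements from block i.
Number of bases = product of C(|Si|, ci).
= C(6,1) * C(7,1)
= 6 * 7
= 42.

42


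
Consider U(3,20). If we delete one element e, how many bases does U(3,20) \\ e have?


Deleting e from U(3,20) gives U(3,19) since n > r.
Bases of U(3,19) = C(19,3) = (19 * 18 * 17) / (1 * 2 * 3) = 969.

969


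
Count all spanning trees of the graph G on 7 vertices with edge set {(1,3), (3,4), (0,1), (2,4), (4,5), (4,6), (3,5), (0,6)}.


By Kirchhoff's matrix tree theorem, the number of spanning trees equals
the determinant of any cofactor of the Laplacian matrix L.
G has 7 vertices and 8 edges.
Computing the (6 x 6) cofactor determinant gives 14.

14


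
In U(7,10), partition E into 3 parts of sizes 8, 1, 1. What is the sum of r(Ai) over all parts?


r(Ai) = min(|Ai|, 7) for each part.
Sum = min(8,7) + min(1,7) + min(1,7)
    = 7 + 1 + 1
    = 9.

9


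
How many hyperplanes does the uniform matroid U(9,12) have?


Hyperplanes of U(9,12) are flats of rank 8.
In a uniform matroid, these are exactly the (8)-element subsets.
Count = C(12,8) = 495.

495


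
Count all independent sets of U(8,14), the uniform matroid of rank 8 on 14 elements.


Independent sets of U(8,14) are all subsets of size <= 8.
Count = C(14,0) + C(14,1) + C(14,2) + C(14,3) + C(14,4) + C(14,5) + C(14,6) + C(14,7) + C(14,8)
     = 1 + 14 + 91 + 364 + 1001 + 2002 + 3003 + 3432 + 3003
     = 12911.

12911


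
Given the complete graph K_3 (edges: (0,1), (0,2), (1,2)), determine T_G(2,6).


T(K_3; x,y) = x^2 + x + y.
T(2,6) = 4 + 2 + 6 = 12.

12


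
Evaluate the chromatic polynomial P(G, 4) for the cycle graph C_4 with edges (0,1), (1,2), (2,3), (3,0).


P(C_4, k) = (k-1)^4 + (-1)^4*(k-1).
P(4) = (3)^4 + 3
= 81 + 3 = 84.

84


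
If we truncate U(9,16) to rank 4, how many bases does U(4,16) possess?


Truncating U(9,16) to rank 4 gives U(4,16).
Bases of U(4,16) are all 4-element subsets of 16 elements.
Number of bases = C(16,4) = (16 * 15 * 14 * 13) / (1 * 2 * 3 * 4) = 1820.

1820


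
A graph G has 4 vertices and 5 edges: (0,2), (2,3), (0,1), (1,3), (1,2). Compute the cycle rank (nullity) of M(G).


Cycle rank (nullity) = |E| - r(M) = |E| - (|V| - c).
|E| = 5, |V| = 4, c = 1.
Nullity = 5 - (4 - 1) = 5 - 3 = 2.

2


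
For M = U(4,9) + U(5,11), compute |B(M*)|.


(M1+M2)* = M1* + M2*.
M1* = U(5,9), bases: C(9,5) = 126.
M2* = U(6,11), bases: C(11,6) = 462.
|B(M*)| = 126 * 462 = 58212.

58212


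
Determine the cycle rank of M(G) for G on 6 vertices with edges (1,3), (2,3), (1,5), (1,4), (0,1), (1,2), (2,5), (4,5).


Cycle rank (nullity) = |E| - r(M) = |E| - (|V| - c).
|E| = 8, |V| = 6, c = 1.
Nullity = 8 - (6 - 1) = 8 - 5 = 3.

3


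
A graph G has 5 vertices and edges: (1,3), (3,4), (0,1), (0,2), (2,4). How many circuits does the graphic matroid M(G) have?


A circuit in a graphic matroid = edge set of a simple cycle.
G has 5 vertices and 5 edges.
Enumerating all minimal edge subsets forming cycles...
Total circuits found: 1.

1


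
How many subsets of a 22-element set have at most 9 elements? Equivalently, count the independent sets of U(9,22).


Independent sets of U(9,22) are all subsets of size <= 9.
Count = C(22,0) + C(22,1) + C(22,2) + C(22,3) + C(22,4) + C(22,5) + C(22,6) + C(22,7) + C(22,8) + C(22,9)
     = 1 + 22 + 231 + 1540 + 7315 + 26334 + 74613 + 170544 + 319770 + 497420
     = 1097790.

1097790


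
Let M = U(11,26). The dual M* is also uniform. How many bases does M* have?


The dual of U(r,n) is U(n-r, n) = U(15,26).
Bases of U(15,26) are all (15)-element subsets.
|B(M*)| = C(26,15) = 26! / (15! * 11!) = 7726160.

7726160


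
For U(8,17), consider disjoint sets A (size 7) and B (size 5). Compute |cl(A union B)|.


|A union B| = 7 + 5 = 12 (disjoint).
In U(8,17), cl(S) = S if |S| < 8, else cl(S) = E.
Since 12 >= 8, cl(A union B) = E.
|cl(A union B)| = 17.

17


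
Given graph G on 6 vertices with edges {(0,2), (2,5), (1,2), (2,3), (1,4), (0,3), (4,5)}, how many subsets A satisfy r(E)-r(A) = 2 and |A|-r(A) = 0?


R(x,y) = sum over A in 2^E of x^(r(E)-r(A)) * y^(|A|-r(A)).
G has 6 vertices, 7 edges. r(E) = 5.
Enumerate all 2^7 = 128 subsets.
Count subsets with r(E)-r(A)=2 and |A|-r(A)=0: 34.

34


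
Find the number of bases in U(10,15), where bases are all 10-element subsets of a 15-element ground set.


Bases of U(10,15) are all 10-element subsets of the 15-element ground set.
Number of bases = C(15,10).
C(15,10) = 15! / (10! * 5!) = 3003.

3003


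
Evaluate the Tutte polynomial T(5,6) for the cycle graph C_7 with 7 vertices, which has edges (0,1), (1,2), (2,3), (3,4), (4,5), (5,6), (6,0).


T(C_7; x,y) = x + x^2 + ... + x^(6) + y.
T(5,6) = 5^1 + 5^2 + 5^3 + 5^4 + 5^5 + 5^6 + 6
= 5 + 25 + 125 + 625 + 3125 + 15625 + 6
= 19536.

19536


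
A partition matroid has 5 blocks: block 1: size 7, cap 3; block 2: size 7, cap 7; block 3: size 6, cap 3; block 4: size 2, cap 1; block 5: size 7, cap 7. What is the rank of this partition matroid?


Rank of a partition matroid = sum of min(|Si|, ci) for each block.
= min(7,3) + min(7,7) + min(6,3) + min(2,1) + min(7,7)
= 3 + 7 + 3 + 1 + 7
= 21.

21


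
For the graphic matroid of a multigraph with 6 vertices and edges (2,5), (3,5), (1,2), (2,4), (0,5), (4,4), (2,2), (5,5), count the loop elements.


In a graphic matroid, a loop is a self-loop edge (u,u) with rank 0.
Examining all 8 edges for self-loops...
Self-loops found: (4,4), (2,2), (5,5)
Number of loops = 3.

3


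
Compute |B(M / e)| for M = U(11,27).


Contracting e from U(11,27) gives U(10,26).
Bases of U(10,26) = C(26,10) = 5311735.

5311735


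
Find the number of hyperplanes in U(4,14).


Hyperplanes of U(4,14) are flats of rank 3.
In a uniform matroid, these are exactly the (3)-element subsets.
Count = (14 choose 3) = 364.

364


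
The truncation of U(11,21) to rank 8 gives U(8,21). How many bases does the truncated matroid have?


Truncating U(11,21) to rank 8 gives U(8,21).
Bases of U(8,21) are all 8-element subsets of 21 elements.
Number of bases = (21 choose 8) = 203490.

203490


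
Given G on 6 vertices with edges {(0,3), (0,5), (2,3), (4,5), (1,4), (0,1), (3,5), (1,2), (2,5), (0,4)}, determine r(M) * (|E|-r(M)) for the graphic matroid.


r(M) = |V| - c = 6 - 1 = 5.
nullity = |E| - r(M) = 10 - 5 = 5.
Product = 5 * 5 = 25.

25


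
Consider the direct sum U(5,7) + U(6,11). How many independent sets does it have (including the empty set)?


For a direct sum, |I(M1+M2)| = |I(M1)| * |I(M2)|.
|I(U(5,7))| = sum C(7,k) for k=0..5 = 120.
|I(U(6,11))| = sum C(11,k) for k=0..6 = 1486.
Total = 120 * 1486 = 178320.

178320


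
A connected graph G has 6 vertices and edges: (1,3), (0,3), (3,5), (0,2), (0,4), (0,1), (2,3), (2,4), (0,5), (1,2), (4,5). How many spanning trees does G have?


By Kirchhoff's matrix tree theorem, the number of spanning trees equals
the determinant of any cofactor of the Laplacian matrix L.
G has 6 vertices and 11 edges.
Computing the (5 x 5) cofactor determinant gives 209.

209


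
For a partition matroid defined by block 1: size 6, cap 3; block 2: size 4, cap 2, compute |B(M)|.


A basis picks exactly ci elements from block i.
Number of bases = product of C(|Si|, ci).
= C(6,3) * C(4,2)
= 20 * 6
= 120.

120


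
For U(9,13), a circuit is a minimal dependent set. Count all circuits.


In U(9,13), circuits are the (10)-element subsets.
Any set of 10 elements is dependent, and removing any one element gives
an independent set of size 9, so it is a minimal dependent set.
Number of circuits = C(13,10) = 13! / (10! * 3!) = 286.

286


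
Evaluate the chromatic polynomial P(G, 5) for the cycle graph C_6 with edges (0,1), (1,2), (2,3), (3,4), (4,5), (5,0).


P(C_6, k) = (k-1)^6 + (-1)^6*(k-1).
P(5) = (4)^6 + 4
= 4096 + 4 = 4100.

4100


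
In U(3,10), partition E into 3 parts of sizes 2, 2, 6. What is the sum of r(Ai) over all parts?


r(Ai) = min(|Ai|, 3) for each part.
Sum = min(2,3) + min(2,3) + min(6,3)
    = 2 + 2 + 3
    = 7.

7


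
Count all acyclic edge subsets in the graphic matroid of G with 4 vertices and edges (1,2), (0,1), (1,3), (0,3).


An independent set in a graphic matroid is an acyclic edge subset.
G has 4 vertices and 4 edges.
Enumerate all 2^4 = 16 subsets, checking for acyclicity.
Total independent sets = 14.

14


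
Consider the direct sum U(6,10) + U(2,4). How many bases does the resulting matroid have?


Bases of a direct sum M1 + M2: |B| = |B(M1)| * |B(M2)|.
|B(U(6,10))| = C(10,6) = 210.
|B(U(2,4))| = C(4,2) = 6.
Total bases = 210 * 6 = 1260.

1260


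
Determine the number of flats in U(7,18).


Flats of U(7,18): every subset of size < 7 is a flat, plus E itself.
Count = (18 choose 0) + (18 choose 1) + (18 choose 2) + (18 choose 3) + (18 choose 4) + (18 choose 5) + (18 choose 6) + 1
     = 1 + 18 + 153 + 816 + 3060 + 8568 + 18564 + 1
     = 31181.

31181


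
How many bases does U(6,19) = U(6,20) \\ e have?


Deleting e from U(6,20) gives U(6,19) since n > r.
Bases of U(6,19) = C(19,6) = 27132.

27132


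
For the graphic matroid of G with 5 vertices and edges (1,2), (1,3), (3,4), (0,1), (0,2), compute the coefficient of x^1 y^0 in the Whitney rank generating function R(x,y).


R(x,y) = sum over A in 2^E of x^(r(E)-r(A)) * y^(|A|-r(A)).
G has 5 vertices, 5 edges. r(E) = 4.
Enumerate all 2^5 = 32 subsets.
Count subsets with r(E)-r(A)=1 and |A|-r(A)=0: 9.

9


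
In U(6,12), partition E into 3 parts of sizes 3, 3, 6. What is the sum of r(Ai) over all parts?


r(Ai) = min(|Ai|, 6) for each part.
Sum = min(3,6) + min(3,6) + min(6,6)
    = 3 + 3 + 6
    = 12.

12


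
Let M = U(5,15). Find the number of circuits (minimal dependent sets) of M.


In U(5,15), circuits are the (6)-element subsets.
Any set of 6 elements is dependent, and removing any one element gives
an independent set of size 5, so it is a minimal dependent set.
Number of circuits = C(15,6) = 5005.

5005


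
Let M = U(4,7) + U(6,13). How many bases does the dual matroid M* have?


(M1+M2)* = M1* + M2*.
M1* = U(3,7), bases: C(7,3) = 35.
M2* = U(7,13), bases: C(13,7) = 1716.
|B(M*)| = 35 * 1716 = 60060.

60060


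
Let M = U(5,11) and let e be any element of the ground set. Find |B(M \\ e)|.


Deleting e from U(5,11) gives U(5,10) since n > r.
Bases of U(5,10) = C(10,5) = 10! / (5! * 5!) = 252.

252


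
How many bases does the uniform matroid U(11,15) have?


Bases of U(11,15) are all 11-element subsets of the 15-element ground set.
Number of bases = C(15,11).
C(15,11) = 1365.

1365


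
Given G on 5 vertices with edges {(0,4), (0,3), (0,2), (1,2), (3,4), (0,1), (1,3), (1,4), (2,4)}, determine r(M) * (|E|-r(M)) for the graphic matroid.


r(M) = |V| - c = 5 - 1 = 4.
nullity = |E| - r(M) = 9 - 4 = 5.
Product = 4 * 5 = 20.

20


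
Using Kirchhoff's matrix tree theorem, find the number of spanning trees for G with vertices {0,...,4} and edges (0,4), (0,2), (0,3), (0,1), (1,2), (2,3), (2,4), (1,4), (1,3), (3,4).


By Kirchhoff's matrix tree theorem, the number of spanning trees equals
the determinant of any cofactor of the Laplacian matrix L.
G has 5 vertices and 10 edges.
Computing the (4 x 4) cofactor determinant gives 125.

125


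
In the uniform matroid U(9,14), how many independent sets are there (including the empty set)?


Independent sets of U(9,14) are all subsets of size <= 9.
Count = C(14,0) + C(14,1) + C(14,2) + C(14,3) + C(14,4) + C(14,5) + C(14,6) + C(14,7) + C(14,8) + C(14,9)
     = 1 + 14 + 91 + 364 + 1001 + 2002 + 3003 + 3432 + 3003 + 2002
     = 14913.

14913


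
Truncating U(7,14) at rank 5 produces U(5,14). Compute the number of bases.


Truncating U(7,14) to rank 5 gives U(5,14).
Bases of U(5,14) are all 5-element subsets of 14 elements.
Number of bases = (14 choose 5) = 2002.

2002


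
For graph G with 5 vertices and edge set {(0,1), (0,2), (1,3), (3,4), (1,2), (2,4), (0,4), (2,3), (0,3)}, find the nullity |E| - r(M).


Cycle rank (nullity) = |E| - r(M) = |E| - (|V| - c).
|E| = 9, |V| = 5, c = 1.
Nullity = 9 - (5 - 1) = 9 - 4 = 5.

5


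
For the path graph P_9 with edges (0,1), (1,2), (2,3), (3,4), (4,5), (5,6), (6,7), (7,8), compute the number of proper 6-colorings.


P(P_9, k) = k * (k-1)^(8).
P(6) = 6 * 5^8 = 6 * 390625 = 2343750.

2343750


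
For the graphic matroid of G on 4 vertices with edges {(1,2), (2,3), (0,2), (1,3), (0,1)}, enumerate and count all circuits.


A circuit in a graphic matroid = edge set of a simple cycle.
G has 4 vertices and 5 edges.
Enumerating all minimal edge subsets forming cycles...
Total circuits found: 3.

3


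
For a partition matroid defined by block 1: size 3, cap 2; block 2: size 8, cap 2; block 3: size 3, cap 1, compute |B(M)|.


A basis picks exactly ci elements from block i.
Number of bases = product of C(|Si|, ci).
= C(3,2) * C(8,2) * C(3,1)
= 3 * 28 * 3
= 252.

252


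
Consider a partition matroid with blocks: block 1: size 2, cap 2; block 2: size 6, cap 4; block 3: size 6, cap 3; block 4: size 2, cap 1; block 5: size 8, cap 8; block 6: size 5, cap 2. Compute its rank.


Rank of a partition matroid = sum of min(|Si|, ci) for each block.
= min(2,2) + min(6,4) + min(6,3) + min(2,1) + min(8,8) + min(5,2)
= 2 + 4 + 3 + 1 + 8 + 2
= 20.

20


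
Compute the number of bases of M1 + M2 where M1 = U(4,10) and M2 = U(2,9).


Bases of a direct sum M1 + M2: |B| = |B(M1)| * |B(M2)|.
|B(U(4,10))| = C(10,4) = 210.
|B(U(2,9))| = C(9,2) = 36.
Total bases = 210 * 36 = 7560.

7560


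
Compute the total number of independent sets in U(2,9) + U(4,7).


For a direct sum, |I(M1+M2)| = |I(M1)| * |I(M2)|.
|I(U(2,9))| = sum C(9,k) for k=0..2 = 46.
|I(U(4,7))| = sum C(7,k) for k=0..4 = 99.
Total = 46 * 99 = 4554.

4554


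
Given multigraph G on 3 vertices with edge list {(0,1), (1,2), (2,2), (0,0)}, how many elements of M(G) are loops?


In a graphic matroid, a loop is a self-loop edge (u,u) with rank 0.
Examining all 4 edges for self-loops...
Self-loops found: (2,2), (0,0)
Number of loops = 2.

2


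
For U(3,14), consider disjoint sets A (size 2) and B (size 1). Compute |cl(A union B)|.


|A union B| = 2 + 1 = 3 (disjoint).
In U(3,14), cl(S) = S if |S| < 3, else cl(S) = E.
Since 3 >= 3, cl(A union B) = E.
|cl(A union B)| = 14.

14


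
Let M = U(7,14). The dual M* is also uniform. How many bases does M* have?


The dual of U(r,n) is U(n-r, n) = U(7,14).
Bases of U(7,14) are all (7)-element subsets.
|B(M*)| = (14 choose 7) = 3432.

3432


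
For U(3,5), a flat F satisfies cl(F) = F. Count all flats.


Flats of U(3,5): every subset of size < 3 is a flat, plus E itself.
Count = C(5,0) + C(5,1) + C(5,2) + 1
     = 1 + 5 + 10 + 1
     = 17.

17


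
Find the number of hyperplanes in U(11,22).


Hyperplanes of U(11,22) are flats of rank 10.
In a uniform matroid, these are exactly the (10)-element subsets.
Count = (22 choose 10) = 646646.

646646


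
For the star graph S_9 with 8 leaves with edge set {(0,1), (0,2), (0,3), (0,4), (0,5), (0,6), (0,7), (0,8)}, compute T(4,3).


A star on 9 vertices is a tree with 8 edges.
T(x,y) = x^(8) for any tree.
T(4,3) = 4^8 = 65536.

65536


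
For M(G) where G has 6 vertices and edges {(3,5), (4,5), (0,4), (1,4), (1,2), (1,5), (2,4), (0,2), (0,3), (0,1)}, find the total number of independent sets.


An independent set in a graphic matroid is an acyclic edge subset.
G has 6 vertices and 10 edges.
Enumerate all 2^10 = 1024 subsets, checking for acyclicity.
Total independent sets = 454.

454


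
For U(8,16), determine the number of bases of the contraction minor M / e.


Contracting e from U(8,16) gives U(7,15).
Bases of U(7,15) = C(15,7) = 15! / (7! * 8!) = 6435.

6435


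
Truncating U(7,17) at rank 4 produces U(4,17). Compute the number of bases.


Truncating U(7,17) to rank 4 gives U(4,17).
Bases of U(4,17) are all 4-element subsets of 17 elements.
Number of bases = C(17,4) = (17 * 16 * 15 * 14) / (1 * 2 * 3 * 4) = 2380.

2380


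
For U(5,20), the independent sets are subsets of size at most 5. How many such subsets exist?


Independent sets of U(5,20) are all subsets of size <= 5.
Count = C(20,0) + C(20,1) + C(20,2) + C(20,3) + C(20,4) + C(20,5)
     = 1 + 20 + 190 + 1140 + 4845 + 15504
     = 21700.

21700


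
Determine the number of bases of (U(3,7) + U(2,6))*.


(M1+M2)* = M1* + M2*.
M1* = U(4,7), bases: C(7,4) = 35.
M2* = U(4,6), bases: C(6,4) = 15.
|B(M*)| = 35 * 15 = 525.

525


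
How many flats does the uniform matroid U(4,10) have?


Flats of U(4,10): every subset of size < 4 is a flat, plus E itself.
Count = C(10,0) + C(10,1) + C(10,2) + C(10,3) + 1
     = 1 + 10 + 45 + 120 + 1
     = 177.

177


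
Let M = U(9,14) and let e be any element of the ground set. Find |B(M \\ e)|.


Deleting e from U(9,14) gives U(9,13) since n > r.
Bases of U(9,13) = C(13,9) = 13! / (9! * 4!) = 715.

715


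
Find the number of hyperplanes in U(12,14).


Hyperplanes of U(12,14) are flats of rank 11.
In a uniform matroid, these are exactly the (11)-element subsets.
Count = C(14,11) = 364.

364


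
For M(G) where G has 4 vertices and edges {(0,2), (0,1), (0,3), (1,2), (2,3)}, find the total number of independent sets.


An independent set in a graphic matroid is an acyclic edge subset.
G has 4 vertices and 5 edges.
Enumerate all 2^5 = 32 subsets, checking for acyclicity.
Total independent sets = 24.

24


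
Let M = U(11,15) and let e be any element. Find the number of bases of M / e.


Contracting e from U(11,15) gives U(10,14).
Bases of U(10,14) = C(14,10) = 14! / (10! * 4!) = 1001.

1001


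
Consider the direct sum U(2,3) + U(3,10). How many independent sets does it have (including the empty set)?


For a direct sum, |I(M1+M2)| = |I(M1)| * |I(M2)|.
|I(U(2,3))| = sum C(3,k) for k=0..2 = 7.
|I(U(3,10))| = sum C(10,k) for k=0..3 = 176.
Total = 7 * 176 = 1232.

1232


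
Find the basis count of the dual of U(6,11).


The dual of U(r,n) is U(n-r, n) = U(5,11).
Bases of U(5,11) are all (5)-element subsets.
|B(M*)| = C(11,5) = 11! / (5! * 6!) = 462.

462


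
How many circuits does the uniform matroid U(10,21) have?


In U(10,21), circuits are the (11)-element subsets.
Any set of 11 elements is dependent, and removing any one element gives
an independent set of size 10, so it is a minimal dependent set.
Number of circuits = C(21,11) = 352716.

352716


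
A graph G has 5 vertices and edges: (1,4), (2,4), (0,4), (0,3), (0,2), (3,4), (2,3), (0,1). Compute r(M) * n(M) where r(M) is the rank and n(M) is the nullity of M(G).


r(M) = |V| - c = 5 - 1 = 4.
nullity = |E| - r(M) = 8 - 4 = 4.
Product = 4 * 4 = 16.

16


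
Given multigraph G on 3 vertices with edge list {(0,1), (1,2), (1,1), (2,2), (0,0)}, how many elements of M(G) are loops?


In a graphic matroid, a loop is a self-loop edge (u,u) with rank 0.
Examining all 5 edges for self-loops...
Self-loops found: (1,1), (2,2), (0,0)
Number of loops = 3.

3


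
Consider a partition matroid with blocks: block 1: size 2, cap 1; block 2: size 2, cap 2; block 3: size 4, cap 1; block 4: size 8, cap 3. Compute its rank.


Rank of a partition matroid = sum of min(|Si|, ci) for each block.
= min(2,1) + min(2,2) + min(4,1) + min(8,3)
= 1 + 2 + 1 + 3
= 7.

7


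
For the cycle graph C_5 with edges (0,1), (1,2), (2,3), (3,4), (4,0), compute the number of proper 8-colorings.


P(C_5, k) = (k-1)^5 + (-1)^5*(k-1).
P(8) = (7)^5 - 7
= 16807 - 7 = 16800.

16800


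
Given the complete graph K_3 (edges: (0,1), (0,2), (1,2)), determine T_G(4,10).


T(K_3; x,y) = x^2 + x + y.
T(4,10) = 16 + 4 + 10 = 30.

30


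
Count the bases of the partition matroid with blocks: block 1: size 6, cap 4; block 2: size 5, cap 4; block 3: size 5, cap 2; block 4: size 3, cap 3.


A basis picks exactly ci elements from block i.
Number of bases = product of C(|Si|, ci).
= C(6,4) * C(5,4) * C(5,2) * C(3,3)
= 15 * 5 * 10 * 1
= 750.

750


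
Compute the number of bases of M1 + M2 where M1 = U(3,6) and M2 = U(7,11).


Bases of a direct sum M1 + M2: |B| = |B(M1)| * |B(M2)|.
|B(U(3,6))| = C(6,3) = 20.
|B(U(7,11))| = C(11,7) = 330.
Total bases = 20 * 330 = 6600.

6600


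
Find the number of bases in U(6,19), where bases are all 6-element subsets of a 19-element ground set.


Bases of U(6,19) are all 6-element subsets of the 19-element ground set.
Number of bases = C(19,6).
C(19,6) = 27132.

27132


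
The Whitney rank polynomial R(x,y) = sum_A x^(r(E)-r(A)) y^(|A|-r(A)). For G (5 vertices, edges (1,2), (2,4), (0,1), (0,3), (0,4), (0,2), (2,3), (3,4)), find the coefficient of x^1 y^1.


R(x,y) = sum over A in 2^E of x^(r(E)-r(A)) * y^(|A|-r(A)).
G has 5 vertices, 8 edges. r(E) = 4.
Enumerate all 2^8 = 256 subsets.
Count subsets with r(E)-r(A)=1 and |A|-r(A)=1: 30.

30


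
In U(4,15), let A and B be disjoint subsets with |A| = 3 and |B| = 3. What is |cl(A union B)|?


|A union B| = 3 + 3 = 6 (disjoint).
In U(4,15), cl(S) = S if |S| < 4, else cl(S) = E.
Since 6 >= 4, cl(A union B) = E.
|cl(A union B)| = 15.

15


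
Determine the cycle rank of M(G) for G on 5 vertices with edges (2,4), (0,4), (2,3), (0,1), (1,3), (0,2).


Cycle rank (nullity) = |E| - r(M) = |E| - (|V| - c).
|E| = 6, |V| = 5, c = 1.
Nullity = 6 - (5 - 1) = 6 - 4 = 2.

2


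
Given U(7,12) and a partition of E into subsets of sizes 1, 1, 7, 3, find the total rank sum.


r(Ai) = min(|Ai|, 7) for each part.
Sum = min(1,7) + min(1,7) + min(7,7) + min(3,7)
    = 1 + 1 + 7 + 3
    = 12.

12


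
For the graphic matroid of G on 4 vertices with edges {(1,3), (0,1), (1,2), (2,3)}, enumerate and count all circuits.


A circuit in a graphic matroid = edge set of a simple cycle.
G has 4 vertices and 4 edges.
Enumerating all minimal edge subsets forming cycles...
Total circuits found: 1.

1


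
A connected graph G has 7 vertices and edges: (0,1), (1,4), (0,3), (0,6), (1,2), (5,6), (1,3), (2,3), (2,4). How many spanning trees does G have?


By Kirchhoff's matrix tree theorem, the number of spanning trees equals
the determinant of any cofactor of the Laplacian matrix L.
G has 7 vertices and 9 edges.
Computing the (6 x 6) cofactor determinant gives 21.

21


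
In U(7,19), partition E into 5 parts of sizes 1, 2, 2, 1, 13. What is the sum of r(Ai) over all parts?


r(Ai) = min(|Ai|, 7) for each part.
Sum = min(1,7) + min(2,7) + min(2,7) + min(1,7) + min(13,7)
    = 1 + 2 + 2 + 1 + 7
    = 13.

13


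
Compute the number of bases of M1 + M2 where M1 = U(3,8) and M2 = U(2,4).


Bases of a direct sum M1 + M2: |B| = |B(M1)| * |B(M2)|.
|B(U(3,8))| = C(8,3) = 56.
|B(U(2,4))| = C(4,2) = 6.
Total bases = 56 * 6 = 336.

336


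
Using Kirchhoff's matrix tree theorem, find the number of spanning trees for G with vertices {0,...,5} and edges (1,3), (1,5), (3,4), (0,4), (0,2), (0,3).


By Kirchhoff's matrix tree theorem, the number of spanning trees equals
the determinant of any cofactor of the Laplacian matrix L.
G has 6 vertices and 6 edges.
Computing the (5 x 5) cofactor determinant gives 3.

3


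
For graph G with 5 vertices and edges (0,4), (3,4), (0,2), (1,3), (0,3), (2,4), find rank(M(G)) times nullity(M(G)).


r(M) = |V| - c = 5 - 1 = 4.
nullity = |E| - r(M) = 6 - 4 = 2.
Product = 4 * 2 = 8.

8


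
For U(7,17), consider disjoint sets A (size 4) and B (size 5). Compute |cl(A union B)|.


|A union B| = 4 + 5 = 9 (disjoint).
In U(7,17), cl(S) = S if |S| < 7, else cl(S) = E.
Since 9 >= 7, cl(A union B) = E.
|cl(A union B)| = 17.

17


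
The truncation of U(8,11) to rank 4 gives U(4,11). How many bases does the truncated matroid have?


Truncating U(8,11) to rank 4 gives U(4,11).
Bases of U(4,11) are all 4-element subsets of 11 elements.
Number of bases = (11 choose 4) = 330.

330


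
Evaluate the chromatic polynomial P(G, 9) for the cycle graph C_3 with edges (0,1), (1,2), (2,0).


P(C_3, k) = (k-1)^3 + (-1)^3*(k-1).
P(9) = (8)^3 - 8
= 512 - 8 = 504.

504


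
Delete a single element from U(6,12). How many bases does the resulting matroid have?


Deleting e from U(6,12) gives U(6,11) since n > r.
Bases of U(6,11) = C(11,6) = 462.

462


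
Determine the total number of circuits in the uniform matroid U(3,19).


In U(3,19), circuits are the (4)-element subsets.
Any set of 4 elements is dependent, and removing any one element gives
an independent set of size 3, so it is a minimal dependent set.
Number of circuits = (19 choose 4) = 3876.

3876


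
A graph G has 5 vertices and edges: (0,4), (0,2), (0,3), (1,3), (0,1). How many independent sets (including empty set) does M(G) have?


An independent set in a graphic matroid is an acyclic edge subset.
G has 5 vertices and 5 edges.
Enumerate all 2^5 = 32 subsets, checking for acyclicity.
Total independent sets = 28.

28


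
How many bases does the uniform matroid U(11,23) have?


Bases of U(11,23) are all 11-element subsets of the 23-element ground set.
Number of bases = C(23,11).
(23 choose 11) = 1352078.

1352078


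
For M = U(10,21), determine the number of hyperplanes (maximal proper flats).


Hyperplanes of U(10,21) are flats of rank 9.
In a uniform matroid, these are exactly the (9)-element subsets.
Count = C(21,9) = 293930.

293930


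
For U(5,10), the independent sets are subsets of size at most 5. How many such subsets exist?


Independent sets of U(5,10) are all subsets of size <= 5.
Count = C(10,0) + C(10,1) + C(10,2) + C(10,3) + C(10,4) + C(10,5)
     = 1 + 10 + 45 + 120 + 210 + 252
     = 638.

638


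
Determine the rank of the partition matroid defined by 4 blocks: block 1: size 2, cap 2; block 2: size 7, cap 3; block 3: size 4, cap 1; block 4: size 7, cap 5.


Rank of a partition matroid = sum of min(|Si|, ci) for each block.
= min(2,2) + min(7,3) + min(4,1) + min(7,5)
= 2 + 3 + 1 + 5
= 11.

11
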